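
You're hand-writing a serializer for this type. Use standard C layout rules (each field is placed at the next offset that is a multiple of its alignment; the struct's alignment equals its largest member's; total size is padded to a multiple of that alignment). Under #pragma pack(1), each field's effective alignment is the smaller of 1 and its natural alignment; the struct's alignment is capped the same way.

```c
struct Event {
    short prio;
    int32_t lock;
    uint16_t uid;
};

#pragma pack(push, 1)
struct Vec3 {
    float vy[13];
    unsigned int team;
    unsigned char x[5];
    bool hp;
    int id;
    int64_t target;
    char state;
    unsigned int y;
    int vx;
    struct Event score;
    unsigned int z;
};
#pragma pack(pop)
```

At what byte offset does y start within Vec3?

Event: @0: prio [2B, align 2] → 2; +2 pad (align 4); @4: lock [4B, align 4] → 8; @8: uid [2B, align 2] → 10; +2 tail pad (align 4); size 12, align 4
@0: vy [52B, align 1] → 52
@52: team [4B, align 1] → 56
@56: x [5B, align 1] → 61
@61: hp [1B, align 1] → 62
@62: id [4B, align 1] → 66
@66: target [8B, align 1] → 74
@74: state [1B, align 1] → 75
@75: y [4B, align 1] → 79

75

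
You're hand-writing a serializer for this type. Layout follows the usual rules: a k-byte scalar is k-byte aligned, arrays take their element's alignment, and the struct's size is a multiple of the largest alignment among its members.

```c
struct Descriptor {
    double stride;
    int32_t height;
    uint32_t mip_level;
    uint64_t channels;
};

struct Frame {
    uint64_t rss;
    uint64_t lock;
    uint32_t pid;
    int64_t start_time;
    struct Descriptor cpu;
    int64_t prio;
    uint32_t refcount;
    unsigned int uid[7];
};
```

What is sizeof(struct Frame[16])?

Descriptor: 0..8  stride  (8B, 8-aligned); 8..12  height  (4B, 4-aligned); 12..16  mip_level  (4B, 4-aligned); 16..24  channels  (8B, 8-aligned); sizeof = 24, alignof = 8
0..8  rss  (8B, 8-aligned)
8..16  lock  (8B, 8-aligned)
16..20  pid  (4B, 4-aligned)
20..24  -- padding (4B)
24..32  start_time  (8B, 8-aligned)
32..56  cpu  (24B, 8-aligned)
56..64  prio  (8B, 8-aligned)
64..68  refcount  (4B, 4-aligned)
68..96  uid  (28B, 4-aligned)
sizeof = 96, alignof = 8
array of 16: 16 × 96 = 1536

1536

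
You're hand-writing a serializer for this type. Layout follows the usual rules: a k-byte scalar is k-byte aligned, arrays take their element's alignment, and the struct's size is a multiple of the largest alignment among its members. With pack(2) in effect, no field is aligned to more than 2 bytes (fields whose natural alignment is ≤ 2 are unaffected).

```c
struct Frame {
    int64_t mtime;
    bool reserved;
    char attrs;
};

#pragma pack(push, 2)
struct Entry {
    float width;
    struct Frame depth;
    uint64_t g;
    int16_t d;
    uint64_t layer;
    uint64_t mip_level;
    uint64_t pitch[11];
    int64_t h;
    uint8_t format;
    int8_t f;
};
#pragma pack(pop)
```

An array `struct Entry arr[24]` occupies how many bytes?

3456

Frame: mtime at 0 (size 8, align 8) → ends 8; reserved at 8 (size 1, align 1) → ends 9; attrs at 9 (size 1, align 1) → ends 10; tail pad 6 to reach multiple of 8; total 16 bytes, alignment 8
width at 0 (size 4, align 2) → ends 4
depth at 4 (size 16, align 2) → ends 20
g at 20 (size 8, align 2) → ends 28
d at 28 (size 2, align 2) → ends 30
layer at 30 (size 8, align 2) → ends 38
mip_level at 38 (size 8, align 2) → ends 46
pitch at 46 (size 88, align 2) → ends 134
h at 134 (size 8, align 2) → ends 142
format at 142 (size 1, align 1) → ends 143
f at 143 (size 1, align 1) → ends 144
total 144 bytes, alignment 2
array of 24: 24 × 144 = 3456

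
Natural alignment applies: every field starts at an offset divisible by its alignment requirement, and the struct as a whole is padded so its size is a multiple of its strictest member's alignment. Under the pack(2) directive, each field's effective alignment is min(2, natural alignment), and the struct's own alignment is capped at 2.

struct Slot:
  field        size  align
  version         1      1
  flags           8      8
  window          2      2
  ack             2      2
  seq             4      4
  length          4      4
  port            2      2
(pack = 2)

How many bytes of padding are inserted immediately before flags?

@0: version [1B, align 1] → 1
+1 pad (align 2)
@2: flags [8B, align 2] → 10

1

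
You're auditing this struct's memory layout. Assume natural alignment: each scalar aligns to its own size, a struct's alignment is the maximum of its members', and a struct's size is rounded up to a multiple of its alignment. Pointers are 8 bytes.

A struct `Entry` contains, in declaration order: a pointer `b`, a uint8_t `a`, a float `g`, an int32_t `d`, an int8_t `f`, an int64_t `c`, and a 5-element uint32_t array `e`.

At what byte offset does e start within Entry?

@0: b [8B, align 8] → 8
@8: a [1B, align 1] → 9
+3 pad (align 4)
@12: g [4B, align 4] → 16
@16: d [4B, align 4] → 20
@20: f [1B, align 1] → 21
+3 pad (align 8)
@24: c [8B, align 8] → 32
@32: e [20B, align 4] → 52

32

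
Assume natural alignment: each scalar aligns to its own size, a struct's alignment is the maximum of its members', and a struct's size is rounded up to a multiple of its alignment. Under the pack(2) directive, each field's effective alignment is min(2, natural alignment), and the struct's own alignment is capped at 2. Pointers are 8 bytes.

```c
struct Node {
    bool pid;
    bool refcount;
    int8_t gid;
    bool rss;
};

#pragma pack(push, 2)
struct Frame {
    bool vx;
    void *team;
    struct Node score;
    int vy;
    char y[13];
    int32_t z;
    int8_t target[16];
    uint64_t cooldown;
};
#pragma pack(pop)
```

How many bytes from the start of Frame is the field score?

Node: pid at 0 (size 1, align 1) → ends 1; refcount at 1 (size 1, align 1) → ends 2; gid at 2 (size 1, align 1) → ends 3; rss at 3 (size 1, align 1) → ends 4; total 4 bytes, alignment 1
vx at 0 (size 1, align 1) → ends 1
pad 1 to align 2 for team
team at 2 (size 8, align 2) → ends 10
score at 10 (size 4, align 1) → ends 14

10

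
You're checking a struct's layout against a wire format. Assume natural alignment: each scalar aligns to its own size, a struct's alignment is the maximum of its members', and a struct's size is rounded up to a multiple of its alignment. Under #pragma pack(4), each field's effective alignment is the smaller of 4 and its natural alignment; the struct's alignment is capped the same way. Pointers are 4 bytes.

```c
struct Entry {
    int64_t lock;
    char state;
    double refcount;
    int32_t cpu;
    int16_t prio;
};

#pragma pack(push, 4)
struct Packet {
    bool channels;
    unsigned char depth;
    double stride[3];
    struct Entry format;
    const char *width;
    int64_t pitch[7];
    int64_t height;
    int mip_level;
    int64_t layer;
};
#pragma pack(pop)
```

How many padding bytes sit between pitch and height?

0

Entry: @0: lock [8B, align 8] → 8; @8: state [1B, align 1] → 9; +7 pad (align 8); @16: refcount [8B, align 8] → 24; @24: cpu [4B, align 4] → 28; @28: prio [2B, align 2] → 30; +2 tail pad (align 8); size 32, align 8
@0: channels [1B, align 1] → 1
@1: depth [1B, align 1] → 2
+2 pad (align 4)
@4: stride [24B, align 4] → 28
@28: format [32B, align 4] → 60
@60: width [4B, align 4] → 64
@64: pitch [56B, align 4] → 120
@120: height [8B, align 4] → 128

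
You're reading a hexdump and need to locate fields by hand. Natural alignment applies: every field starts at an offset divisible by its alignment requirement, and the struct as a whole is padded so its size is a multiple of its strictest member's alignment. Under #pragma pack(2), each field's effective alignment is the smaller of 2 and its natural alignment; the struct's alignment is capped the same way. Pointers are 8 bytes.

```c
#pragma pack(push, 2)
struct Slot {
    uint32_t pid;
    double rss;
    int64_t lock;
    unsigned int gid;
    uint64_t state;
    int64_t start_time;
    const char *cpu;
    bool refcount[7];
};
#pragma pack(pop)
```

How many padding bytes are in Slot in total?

@0: pid [4B, align 2] → 4
@4: rss [8B, align 2] → 12
@12: lock [8B, align 2] → 20
@20: gid [4B, align 2] → 24
@24: state [8B, align 2] → 32
@32: start_time [8B, align 2] → 40
@40: cpu [8B, align 2] → 48
@48: refcount [7B, align 1] → 55
+1 tail pad (align 2)
size 56, align 2
data bytes 55, size 56 → padding 1

1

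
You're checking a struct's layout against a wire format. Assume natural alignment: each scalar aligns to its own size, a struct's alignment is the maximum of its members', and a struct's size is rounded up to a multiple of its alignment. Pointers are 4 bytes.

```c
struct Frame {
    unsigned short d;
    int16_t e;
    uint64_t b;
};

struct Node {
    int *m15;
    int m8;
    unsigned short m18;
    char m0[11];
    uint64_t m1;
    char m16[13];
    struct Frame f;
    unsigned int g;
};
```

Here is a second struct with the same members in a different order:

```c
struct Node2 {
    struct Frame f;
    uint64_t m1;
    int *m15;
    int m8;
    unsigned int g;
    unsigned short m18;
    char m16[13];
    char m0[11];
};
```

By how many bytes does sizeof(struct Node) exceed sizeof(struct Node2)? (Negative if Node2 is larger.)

8

Frame: d at 0 (size 2, align 2) → ends 2; e at 2 (size 2, align 2) → ends 4; pad 4 to align 8 for b; b at 8 (size 8, align 8) → ends 16; total 16 bytes, alignment 8
m15 at 0 (size 4, align 4) → ends 4
m8 at 4 (size 4, align 4) → ends 8
m18 at 8 (size 2, align 2) → ends 10
m0 at 10 (size 11, align 1) → ends 21
pad 3 to align 8 for m1
m1 at 24 (size 8, align 8) → ends 32
m16 at 32 (size 13, align 1) → ends 45
pad 3 to align 8 for f
f at 48 (size 16, align 8) → ends 64
g at 64 (size 4, align 4) → ends 68
tail pad 4 to reach multiple of 8
total 72 bytes, alignment 8
— Node2 —
f at 0 (size 16, align 8) → ends 16
m1 at 16 (size 8, align 8) → ends 24
m15 at 24 (size 4, align 4) → ends 28
m8 at 28 (size 4, align 4) → ends 32
g at 32 (size 4, align 4) → ends 36
m18 at 36 (size 2, align 2) → ends 38
m16 at 38 (size 13, align 1) → ends 51
m0 at 51 (size 11, align 1) → ends 62
tail pad 2 to reach multiple of 8
total 64 bytes, alignment 8
72 − 64 = 8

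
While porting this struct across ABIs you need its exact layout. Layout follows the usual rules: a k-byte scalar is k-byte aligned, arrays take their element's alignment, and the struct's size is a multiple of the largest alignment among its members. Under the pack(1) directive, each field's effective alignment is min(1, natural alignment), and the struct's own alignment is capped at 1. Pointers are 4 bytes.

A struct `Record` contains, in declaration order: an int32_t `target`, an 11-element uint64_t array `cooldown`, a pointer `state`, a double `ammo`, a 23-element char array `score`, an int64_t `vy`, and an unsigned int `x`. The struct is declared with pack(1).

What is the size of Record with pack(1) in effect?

@0: target [4B, align 1] → 4
@4: cooldown [88B, align 1] → 92
@92: state [4B, align 1] → 96
@96: ammo [8B, align 1] → 104
@104: score [23B, align 1] → 127
@127: vy [8B, align 1] → 135
@135: x [4B, align 1] → 139
size 139, align 1

139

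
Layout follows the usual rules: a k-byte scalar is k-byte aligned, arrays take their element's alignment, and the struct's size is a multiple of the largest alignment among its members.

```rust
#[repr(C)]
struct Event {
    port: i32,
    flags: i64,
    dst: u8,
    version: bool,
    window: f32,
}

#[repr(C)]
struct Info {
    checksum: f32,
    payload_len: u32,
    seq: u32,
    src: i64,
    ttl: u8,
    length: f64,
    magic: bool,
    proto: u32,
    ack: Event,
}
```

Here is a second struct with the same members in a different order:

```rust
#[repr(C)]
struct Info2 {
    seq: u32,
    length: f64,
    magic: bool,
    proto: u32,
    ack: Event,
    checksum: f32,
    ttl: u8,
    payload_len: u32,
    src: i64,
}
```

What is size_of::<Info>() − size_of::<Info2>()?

Event: 0..4  port  (4B, 4-aligned); 4..8  -- padding (4B); 8..16  flags  (8B, 8-aligned); 16..17  dst  (1B, 1-aligned); 17..18  version  (1B, 1-aligned); 18..20  -- padding (2B); 20..24  window  (4B, 4-aligned); sizeof = 24, alignof = 8
0..4  checksum  (4B, 4-aligned)
4..8  payload_len  (4B, 4-aligned)
8..12  seq  (4B, 4-aligned)
12..16  -- padding (4B)
16..24  src  (8B, 8-aligned)
24..25  ttl  (1B, 1-aligned)
25..32  -- padding (7B)
32..40  length  (8B, 8-aligned)
40..41  magic  (1B, 1-aligned)
41..44  -- padding (3B)
44..48  proto  (4B, 4-aligned)
48..72  ack  (24B, 8-aligned)
sizeof = 72, alignof = 8
— Info2 —
0..4  seq  (4B, 4-aligned)
4..8  -- padding (4B)
8..16  length  (8B, 8-aligned)
16..17  magic  (1B, 1-aligned)
17..20  -- padding (3B)
20..24  proto  (4B, 4-aligned)
24..48  ack  (24B, 8-aligned)
48..52  checksum  (4B, 4-aligned)
52..53  ttl  (1B, 1-aligned)
53..56  -- padding (3B)
56..60  payload_len  (4B, 4-aligned)
60..64  -- padding (4B)
64..72  src  (8B, 8-aligned)
sizeof = 72, alignof = 8
72 − 72 = 0

0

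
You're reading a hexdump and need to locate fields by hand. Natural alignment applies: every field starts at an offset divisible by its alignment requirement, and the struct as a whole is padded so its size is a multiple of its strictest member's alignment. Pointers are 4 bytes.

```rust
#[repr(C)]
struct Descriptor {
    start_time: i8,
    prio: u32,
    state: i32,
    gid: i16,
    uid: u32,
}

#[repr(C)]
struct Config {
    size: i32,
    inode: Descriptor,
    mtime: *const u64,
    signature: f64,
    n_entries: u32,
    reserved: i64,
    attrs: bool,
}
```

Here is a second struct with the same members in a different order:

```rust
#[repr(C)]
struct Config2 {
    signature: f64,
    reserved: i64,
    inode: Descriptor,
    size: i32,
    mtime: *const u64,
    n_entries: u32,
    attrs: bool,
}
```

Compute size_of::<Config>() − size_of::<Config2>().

8

Descriptor: 0..1  start_time  (1B, 1-aligned); 1..4  -- padding (3B); 4..8  prio  (4B, 4-aligned); 8..12  state  (4B, 4-aligned); 12..14  gid  (2B, 2-aligned); 14..16  -- padding (2B); 16..20  uid  (4B, 4-aligned); sizeof = 20, alignof = 4
0..4  size  (4B, 4-aligned)
4..24  inode  (20B, 4-aligned)
24..28  mtime  (4B, 4-aligned)
28..32  -- padding (4B)
32..40  signature  (8B, 8-aligned)
40..44  n_entries  (4B, 4-aligned)
44..48  -- padding (4B)
48..56  reserved  (8B, 8-aligned)
56..57  attrs  (1B, 1-aligned)
57..64  -- tail padding (7B)
sizeof = 64, alignof = 8
— Config2 —
0..8  signature  (8B, 8-aligned)
8..16  reserved  (8B, 8-aligned)
16..36  inode  (20B, 4-aligned)
36..40  size  (4B, 4-aligned)
40..44  mtime  (4B, 4-aligned)
44..48  n_entries  (4B, 4-aligned)
48..49  attrs  (1B, 1-aligned)
49..56  -- tail padding (7B)
sizeof = 56, alignof = 8
64 − 56 = 8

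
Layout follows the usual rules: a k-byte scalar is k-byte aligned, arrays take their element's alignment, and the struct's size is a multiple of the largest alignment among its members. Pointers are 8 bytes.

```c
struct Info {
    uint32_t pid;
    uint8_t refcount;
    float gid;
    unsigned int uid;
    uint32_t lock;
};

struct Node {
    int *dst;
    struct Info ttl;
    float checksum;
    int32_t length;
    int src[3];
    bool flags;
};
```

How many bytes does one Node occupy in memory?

56

Info: @0: pid [4B, align 4] → 4; @4: refcount [1B, align 1] → 5; +3 pad (align 4); @8: gid [4B, align 4] → 12; @12: uid [4B, align 4] → 16; @16: lock [4B, align 4] → 20; size 20, align 4
@0: dst [8B, align 8] → 8
@8: ttl [20B, align 4] → 28
@28: checksum [4B, align 4] → 32
@32: length [4B, align 4] → 36
@36: src [12B, align 4] → 48
@48: flags [1B, align 1] → 49
+7 tail pad (align 8)
size 56, align 8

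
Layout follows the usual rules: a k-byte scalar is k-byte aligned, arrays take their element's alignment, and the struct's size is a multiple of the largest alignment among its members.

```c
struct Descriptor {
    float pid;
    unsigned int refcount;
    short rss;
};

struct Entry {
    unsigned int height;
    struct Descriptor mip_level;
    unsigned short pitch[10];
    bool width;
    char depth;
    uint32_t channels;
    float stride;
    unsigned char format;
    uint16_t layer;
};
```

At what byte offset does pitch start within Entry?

16

Descriptor: 0..4  pid  (4B, 4-aligned); 4..8  refcount  (4B, 4-aligned); 8..10  rss  (2B, 2-aligned); 10..12  -- tail padding (2B); sizeof = 12, alignof = 4
0..4  height  (4B, 4-aligned)
4..16  mip_level  (12B, 4-aligned)
16..36  pitch  (20B, 2-aligned)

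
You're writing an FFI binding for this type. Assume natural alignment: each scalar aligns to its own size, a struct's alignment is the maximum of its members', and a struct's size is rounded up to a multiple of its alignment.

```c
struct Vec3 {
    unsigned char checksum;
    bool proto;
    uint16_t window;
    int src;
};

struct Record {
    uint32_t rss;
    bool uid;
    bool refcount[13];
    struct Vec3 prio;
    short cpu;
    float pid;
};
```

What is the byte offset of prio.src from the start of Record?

24

Vec3: @0: checksum [1B, align 1] → 1; @1: proto [1B, align 1] → 2; @2: window [2B, align 2] → 4; @4: src [4B, align 4] → 8; size 8, align 4
@0: rss [4B, align 4] → 4
@4: uid [1B, align 1] → 5
@5: refcount [13B, align 1] → 18
+2 pad (align 4)
@20: prio [8B, align 4] → 28
within Vec3: src at 4
20 + 4 = 24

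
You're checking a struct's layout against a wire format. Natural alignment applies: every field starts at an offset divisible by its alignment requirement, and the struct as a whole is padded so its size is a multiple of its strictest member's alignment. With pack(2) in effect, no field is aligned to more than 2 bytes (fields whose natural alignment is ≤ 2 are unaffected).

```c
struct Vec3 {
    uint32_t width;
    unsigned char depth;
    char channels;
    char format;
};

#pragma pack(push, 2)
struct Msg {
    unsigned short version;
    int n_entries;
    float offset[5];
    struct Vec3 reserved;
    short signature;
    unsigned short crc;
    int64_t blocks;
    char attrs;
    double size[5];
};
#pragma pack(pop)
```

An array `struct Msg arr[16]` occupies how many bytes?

1408

Vec3: 0..4  width  (4B, 4-aligned); 4..5  depth  (1B, 1-aligned); 5..6  channels  (1B, 1-aligned); 6..7  format  (1B, 1-aligned); 7..8  -- tail padding (1B); sizeof = 8, alignof = 4
0..2  version  (2B, 2-aligned)
2..6  n_entries  (4B, 2-aligned)
6..26  offset  (20B, 2-aligned)
26..34  reserved  (8B, 2-aligned)
34..36  signature  (2B, 2-aligned)
36..38  crc  (2B, 2-aligned)
38..46  blocks  (8B, 2-aligned)
46..47  attrs  (1B, 1-aligned)
47..48  -- padding (1B)
48..88  size  (40B, 2-aligned)
sizeof = 88, alignof = 2
array of 16: 16 × 88 = 1408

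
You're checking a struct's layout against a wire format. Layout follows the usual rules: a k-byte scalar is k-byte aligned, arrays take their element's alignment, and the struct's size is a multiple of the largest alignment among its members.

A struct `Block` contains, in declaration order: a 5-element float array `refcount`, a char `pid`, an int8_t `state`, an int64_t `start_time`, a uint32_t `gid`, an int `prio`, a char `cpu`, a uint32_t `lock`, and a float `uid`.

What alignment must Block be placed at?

8

member alignments: refcount=4, pid=1, state=1, start_time=8, gid=4, prio=4, cpu=1, lock=4, uid=4
max = 8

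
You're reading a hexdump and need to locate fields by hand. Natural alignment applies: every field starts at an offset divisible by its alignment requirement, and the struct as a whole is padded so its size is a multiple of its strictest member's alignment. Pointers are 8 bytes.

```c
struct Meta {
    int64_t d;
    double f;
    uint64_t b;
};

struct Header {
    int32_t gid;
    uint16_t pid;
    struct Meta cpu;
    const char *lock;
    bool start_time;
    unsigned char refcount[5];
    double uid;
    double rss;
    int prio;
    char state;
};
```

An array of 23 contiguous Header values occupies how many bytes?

Meta: 0..8  d  (8B, 8-aligned); 8..16  f  (8B, 8-aligned); 16..24  b  (8B, 8-aligned); sizeof = 24, alignof = 8
0..4  gid  (4B, 4-aligned)
4..6  pid  (2B, 2-aligned)
6..8  -- padding (2B)
8..32  cpu  (24B, 8-aligned)
32..40  lock  (8B, 8-aligned)
40..41  start_time  (1B, 1-aligned)
41..46  refcount  (5B, 1-aligned)
46..48  -- padding (2B)
48..56  uid  (8B, 8-aligned)
56..64  rss  (8B, 8-aligned)
64..68  prio  (4B, 4-aligned)
68..69  state  (1B, 1-aligned)
69..72  -- tail padding (3B)
sizeof = 72, alignof = 8
array of 23: 23 × 72 = 1656

1656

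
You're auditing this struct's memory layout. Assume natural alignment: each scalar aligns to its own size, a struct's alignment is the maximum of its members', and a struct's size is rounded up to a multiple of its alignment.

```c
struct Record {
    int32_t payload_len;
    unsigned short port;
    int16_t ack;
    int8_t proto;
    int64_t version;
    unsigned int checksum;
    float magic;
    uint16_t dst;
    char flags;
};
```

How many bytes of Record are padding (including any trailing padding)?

12

payload_len at 0 (size 4, align 4) → ends 4
port at 4 (size 2, align 2) → ends 6
ack at 6 (size 2, align 2) → ends 8
proto at 8 (size 1, align 1) → ends 9
pad 7 to align 8 for version
version at 16 (size 8, align 8) → ends 24
checksum at 24 (size 4, align 4) → ends 28
magic at 28 (size 4, align 4) → ends 32
dst at 32 (size 2, align 2) → ends 34
flags at 34 (size 1, align 1) → ends 35
tail pad 5 to reach multiple of 8
total 40 bytes, alignment 8
data bytes 28, size 40 → padding 12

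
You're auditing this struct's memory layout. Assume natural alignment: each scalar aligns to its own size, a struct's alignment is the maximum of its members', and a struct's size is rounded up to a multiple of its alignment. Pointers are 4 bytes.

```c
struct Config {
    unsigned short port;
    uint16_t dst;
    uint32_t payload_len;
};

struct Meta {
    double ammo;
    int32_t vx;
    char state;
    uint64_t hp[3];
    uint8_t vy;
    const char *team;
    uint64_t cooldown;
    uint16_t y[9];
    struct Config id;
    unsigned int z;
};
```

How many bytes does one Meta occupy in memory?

88 bytes

Config: port at 0 (size 2, align 2) → ends 2; dst at 2 (size 2, align 2) → ends 4; payload_len at 4 (size 4, align 4) → ends 8; total 8 bytes, alignment 4
ammo at 0 (size 8, align 8) → ends 8
vx at 8 (size 4, align 4) → ends 12
state at 12 (size 1, align 1) → ends 13
pad 3 to align 8 for hp
hp at 16 (size 24, align 8) → ends 40
vy at 40 (size 1, align 1) → ends 41
pad 3 to align 4 for team
team at 44 (size 4, align 4) → ends 48
cooldown at 48 (size 8, align 8) → ends 56
y at 56 (size 18, align 2) → ends 74
pad 2 to align 4 for id
id at 76 (size 8, align 4) → ends 84
z at 84 (size 4, align 4) → ends 88
total 88 bytes, alignment 8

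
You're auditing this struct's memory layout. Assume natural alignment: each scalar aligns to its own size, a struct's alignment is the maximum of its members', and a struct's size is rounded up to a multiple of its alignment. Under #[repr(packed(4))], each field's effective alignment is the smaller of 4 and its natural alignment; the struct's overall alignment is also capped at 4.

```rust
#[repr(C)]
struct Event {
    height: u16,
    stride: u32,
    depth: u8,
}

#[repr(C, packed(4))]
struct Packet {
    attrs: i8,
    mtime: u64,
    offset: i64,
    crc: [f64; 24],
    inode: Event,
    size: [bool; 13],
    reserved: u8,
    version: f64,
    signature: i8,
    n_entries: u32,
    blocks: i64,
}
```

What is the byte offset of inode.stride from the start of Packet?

216

Event: height at 0 (size 2, align 2) → ends 2; pad 2 to align 4 for stride; stride at 4 (size 4, align 4) → ends 8; depth at 8 (size 1, align 1) → ends 9; tail pad 3 to reach multiple of 4; total 12 bytes, alignment 4
attrs at 0 (size 1, align 1) → ends 1
pad 3 to align 4 for mtime
mtime at 4 (size 8, align 4) → ends 12
offset at 12 (size 8, align 4) → ends 20
crc at 20 (size 192, align 4) → ends 212
inode at 212 (size 12, align 4) → ends 224
within Event: stride at 4
212 + 4 = 216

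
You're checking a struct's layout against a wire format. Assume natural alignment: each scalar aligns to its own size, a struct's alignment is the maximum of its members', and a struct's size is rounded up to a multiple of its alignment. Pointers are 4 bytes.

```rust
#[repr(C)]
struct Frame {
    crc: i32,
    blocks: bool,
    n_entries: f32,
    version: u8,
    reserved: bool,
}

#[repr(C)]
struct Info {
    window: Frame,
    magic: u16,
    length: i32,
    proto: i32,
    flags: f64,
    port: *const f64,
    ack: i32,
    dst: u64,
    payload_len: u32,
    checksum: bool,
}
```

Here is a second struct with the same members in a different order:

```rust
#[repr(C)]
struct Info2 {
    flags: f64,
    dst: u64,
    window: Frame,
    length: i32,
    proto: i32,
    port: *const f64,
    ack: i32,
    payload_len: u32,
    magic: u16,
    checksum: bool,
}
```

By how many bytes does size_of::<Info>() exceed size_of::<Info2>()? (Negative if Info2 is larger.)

8

Frame: @0: crc [4B, align 4] → 4; @4: blocks [1B, align 1] → 5; +3 pad (align 4); @8: n_entries [4B, align 4] → 12; @12: version [1B, align 1] → 13; @13: reserved [1B, align 1] → 14; +2 tail pad (align 4); size 16, align 4
@0: window [16B, align 4] → 16
@16: magic [2B, align 2] → 18
+2 pad (align 4)
@20: length [4B, align 4] → 24
@24: proto [4B, align 4] → 28
+4 pad (align 8)
@32: flags [8B, align 8] → 40
@40: port [4B, align 4] → 44
@44: ack [4B, align 4] → 48
@48: dst [8B, align 8] → 56
@56: payload_len [4B, align 4] → 60
@60: checksum [1B, align 1] → 61
+3 tail pad (align 8)
size 64, align 8
— Info2 —
@0: flags [8B, align 8] → 8
@8: dst [8B, align 8] → 16
@16: window [16B, align 4] → 32
@32: length [4B, align 4] → 36
@36: proto [4B, align 4] → 40
@40: port [4B, align 4] → 44
@44: ack [4B, align 4] → 48
@48: payload_len [4B, align 4] → 52
@52: magic [2B, align 2] → 54
@54: checksum [1B, align 1] → 55
+1 tail pad (align 8)
size 56, align 8
64 − 56 = 8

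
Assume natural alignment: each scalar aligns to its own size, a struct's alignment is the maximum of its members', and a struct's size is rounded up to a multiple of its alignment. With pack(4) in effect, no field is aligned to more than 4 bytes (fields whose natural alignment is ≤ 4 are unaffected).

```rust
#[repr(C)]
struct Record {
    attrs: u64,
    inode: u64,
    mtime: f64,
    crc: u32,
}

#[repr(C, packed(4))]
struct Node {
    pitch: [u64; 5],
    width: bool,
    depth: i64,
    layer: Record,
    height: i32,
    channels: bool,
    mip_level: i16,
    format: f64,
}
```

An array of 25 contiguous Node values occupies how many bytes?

Record: 0..8  attrs  (8B, 8-aligned); 8..16  inode  (8B, 8-aligned); 16..24  mtime  (8B, 8-aligned); 24..28  crc  (4B, 4-aligned); 28..32  -- tail padding (4B); sizeof = 32, alignof = 8
0..40  pitch  (40B, 4-aligned)
40..41  width  (1B, 1-aligned)
41..44  -- padding (3B)
44..52  depth  (8B, 4-aligned)
52..84  layer  (32B, 4-aligned)
84..88  height  (4B, 4-aligned)
88..89  channels  (1B, 1-aligned)
89..90  -- padding (1B)
90..92  mip_level  (2B, 2-aligned)
92..100  format  (8B, 4-aligned)
sizeof = 100, alignof = 4
array of 25: 25 × 100 = 2500

2500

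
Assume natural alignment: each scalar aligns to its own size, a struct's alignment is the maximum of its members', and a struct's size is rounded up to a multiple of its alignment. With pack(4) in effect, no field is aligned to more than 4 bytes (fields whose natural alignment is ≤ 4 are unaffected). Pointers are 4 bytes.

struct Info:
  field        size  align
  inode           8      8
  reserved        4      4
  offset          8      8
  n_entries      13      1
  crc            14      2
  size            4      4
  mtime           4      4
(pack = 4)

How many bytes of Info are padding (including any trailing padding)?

inode at 0 (size 8, align 4) → ends 8
reserved at 8 (size 4, align 4) → ends 12
offset at 12 (size 8, align 4) → ends 20
n_entries at 20 (size 13, align 1) → ends 33
pad 1 to align 2 for crc
crc at 34 (size 14, align 2) → ends 48
size at 48 (size 4, align 4) → ends 52
mtime at 52 (size 4, align 4) → ends 56
total 56 bytes, alignment 4
data bytes 55, size 56 → padding 1

1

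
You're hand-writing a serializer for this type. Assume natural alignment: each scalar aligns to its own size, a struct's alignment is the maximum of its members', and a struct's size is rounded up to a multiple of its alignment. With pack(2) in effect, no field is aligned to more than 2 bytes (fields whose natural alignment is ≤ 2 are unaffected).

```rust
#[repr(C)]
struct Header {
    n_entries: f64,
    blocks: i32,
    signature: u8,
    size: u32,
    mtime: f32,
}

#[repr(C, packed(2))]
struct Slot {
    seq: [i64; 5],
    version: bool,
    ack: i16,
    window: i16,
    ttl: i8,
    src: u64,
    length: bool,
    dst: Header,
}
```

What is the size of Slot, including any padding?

82

Header: n_entries at 0 (size 8, align 8) → ends 8; blocks at 8 (size 4, align 4) → ends 12; signature at 12 (size 1, align 1) → ends 13; pad 3 to align 4 for size; size at 16 (size 4, align 4) → ends 20; mtime at 20 (size 4, align 4) → ends 24; total 24 bytes, alignment 8
seq at 0 (size 40, align 2) → ends 40
version at 40 (size 1, align 1) → ends 41
pad 1 to align 2 for ack
ack at 42 (size 2, align 2) → ends 44
window at 44 (size 2, align 2) → ends 46
ttl at 46 (size 1, align 1) → ends 47
pad 1 to align 2 for src
src at 48 (size 8, align 2) → ends 56
length at 56 (size 1, align 1) → ends 57
pad 1 to align 2 for dst
dst at 58 (size 24, align 2) → ends 82
total 82 bytes, alignment 2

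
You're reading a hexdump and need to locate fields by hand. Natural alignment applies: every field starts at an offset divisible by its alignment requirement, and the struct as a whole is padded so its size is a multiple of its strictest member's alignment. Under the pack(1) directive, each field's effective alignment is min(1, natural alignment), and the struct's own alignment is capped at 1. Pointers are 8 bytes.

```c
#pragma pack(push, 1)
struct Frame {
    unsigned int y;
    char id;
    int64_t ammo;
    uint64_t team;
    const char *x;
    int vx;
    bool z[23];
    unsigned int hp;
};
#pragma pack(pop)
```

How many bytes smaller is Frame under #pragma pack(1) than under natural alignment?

4

natural layout:
  @0: y [4B, align 4] → 4
  @4: id [1B, align 1] → 5
  +3 pad (align 8)
  @8: ammo [8B, align 8] → 16
  @16: team [8B, align 8] → 24
  @24: x [8B, align 8] → 32
  @32: vx [4B, align 4] → 36
  @36: z [23B, align 1] → 59
  +1 pad (align 4)
  @60: hp [4B, align 4] → 64
  size 64, align 8
packed(1) layout:
  @0: y [4B, align 1] → 4
  @4: id [1B, align 1] → 5
  @5: ammo [8B, align 1] → 13
  @13: team [8B, align 1] → 21
  @21: x [8B, align 1] → 29
  @29: vx [4B, align 1] → 33
  @33: z [23B, align 1] → 56
  @56: hp [4B, align 1] → 60
  size 60, align 1
64 − 60 = 4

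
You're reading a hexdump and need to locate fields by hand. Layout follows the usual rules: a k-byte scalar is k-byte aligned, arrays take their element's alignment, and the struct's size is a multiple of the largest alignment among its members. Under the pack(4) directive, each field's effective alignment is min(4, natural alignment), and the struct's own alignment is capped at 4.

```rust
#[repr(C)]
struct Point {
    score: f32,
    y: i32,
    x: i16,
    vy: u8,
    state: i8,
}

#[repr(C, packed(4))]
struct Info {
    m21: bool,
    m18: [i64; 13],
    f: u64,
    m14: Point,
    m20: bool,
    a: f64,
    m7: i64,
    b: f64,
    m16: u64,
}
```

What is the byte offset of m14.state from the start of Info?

Point: 0..4  score  (4B, 4-aligned); 4..8  y  (4B, 4-aligned); 8..10  x  (2B, 2-aligned); 10..11  vy  (1B, 1-aligned); 11..12  state  (1B, 1-aligned); sizeof = 12, alignof = 4
0..1  m21  (1B, 1-aligned)
1..4  -- padding (3B)
4..108  m18  (104B, 4-aligned)
108..116  f  (8B, 4-aligned)
116..128  m14  (12B, 4-aligned)
within Point: state at 11
116 + 11 = 127

127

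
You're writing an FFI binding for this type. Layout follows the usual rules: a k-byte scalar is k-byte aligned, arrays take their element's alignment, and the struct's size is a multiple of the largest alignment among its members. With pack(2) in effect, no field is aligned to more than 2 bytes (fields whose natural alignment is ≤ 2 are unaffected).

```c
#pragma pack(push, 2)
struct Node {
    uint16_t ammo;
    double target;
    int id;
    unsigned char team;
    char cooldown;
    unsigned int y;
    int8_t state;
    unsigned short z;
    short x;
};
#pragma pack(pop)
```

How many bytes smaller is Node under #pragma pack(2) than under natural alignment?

14

natural layout:
  0..2  ammo  (2B, 2-aligned)
  2..8  -- padding (6B)
  8..16  target  (8B, 8-aligned)
  16..20  id  (4B, 4-aligned)
  20..21  team  (1B, 1-aligned)
  21..22  cooldown  (1B, 1-aligned)
  22..24  -- padding (2B)
  24..28  y  (4B, 4-aligned)
  28..29  state  (1B, 1-aligned)
  29..30  -- padding (1B)
  30..32  z  (2B, 2-aligned)
  32..34  x  (2B, 2-aligned)
  34..40  -- tail padding (6B)
  sizeof = 40, alignof = 8
packed(2) layout:
  0..2  ammo  (2B, 2-aligned)
  2..10  target  (8B, 2-aligned)
  10..14  id  (4B, 2-aligned)
  14..15  team  (1B, 1-aligned)
  15..16  cooldown  (1B, 1-aligned)
  16..20  y  (4B, 2-aligned)
  20..21  state  (1B, 1-aligned)
  21..22  -- padding (1B)
  22..24  z  (2B, 2-aligned)
  24..26  x  (2B, 2-aligned)
  sizeof = 26, alignof = 2
40 − 26 = 14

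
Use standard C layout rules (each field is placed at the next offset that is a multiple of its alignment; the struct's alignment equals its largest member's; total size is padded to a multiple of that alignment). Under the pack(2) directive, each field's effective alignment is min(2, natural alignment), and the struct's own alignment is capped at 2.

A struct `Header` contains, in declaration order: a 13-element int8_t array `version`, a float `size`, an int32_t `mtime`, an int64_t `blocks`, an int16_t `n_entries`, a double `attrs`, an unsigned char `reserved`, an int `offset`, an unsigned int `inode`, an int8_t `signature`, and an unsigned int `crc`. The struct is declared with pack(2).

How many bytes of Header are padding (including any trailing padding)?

3

version at 0 (size 13, align 1) → ends 13
pad 1 to align 2 for size
size at 14 (size 4, align 2) → ends 18
mtime at 18 (size 4, align 2) → ends 22
blocks at 22 (size 8, align 2) → ends 30
n_entries at 30 (size 2, align 2) → ends 32
attrs at 32 (size 8, align 2) → ends 40
reserved at 40 (size 1, align 1) → ends 41
pad 1 to align 2 for offset
offset at 42 (size 4, align 2) → ends 46
inode at 46 (size 4, align 2) → ends 50
signature at 50 (size 1, align 1) → ends 51
pad 1 to align 2 for crc
crc at 52 (size 4, align 2) → ends 56
total 56 bytes, alignment 2
data bytes 53, size 56 → padding 3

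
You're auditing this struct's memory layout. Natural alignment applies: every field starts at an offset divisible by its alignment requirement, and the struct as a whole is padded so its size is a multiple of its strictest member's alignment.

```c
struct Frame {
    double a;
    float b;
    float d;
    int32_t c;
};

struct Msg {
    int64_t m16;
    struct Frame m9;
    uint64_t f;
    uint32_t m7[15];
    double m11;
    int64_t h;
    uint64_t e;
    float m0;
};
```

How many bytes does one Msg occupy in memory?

136

Frame: a at 0 (size 8, align 8) → ends 8; b at 8 (size 4, align 4) → ends 12; d at 12 (size 4, align 4) → ends 16; c at 16 (size 4, align 4) → ends 20; tail pad 4 to reach multiple of 8; total 24 bytes, alignment 8
m16 at 0 (size 8, align 8) → ends 8
m9 at 8 (size 24, align 8) → ends 32
f at 32 (size 8, align 8) → ends 40
m7 at 40 (size 60, align 4) → ends 100
pad 4 to align 8 for m11
m11 at 104 (size 8, align 8) → ends 112
h at 112 (size 8, align 8) → ends 120
e at 120 (size 8, align 8) → ends 128
m0 at 128 (size 4, align 4) → ends 132
tail pad 4 to reach multiple of 8
total 136 bytes, alignment 8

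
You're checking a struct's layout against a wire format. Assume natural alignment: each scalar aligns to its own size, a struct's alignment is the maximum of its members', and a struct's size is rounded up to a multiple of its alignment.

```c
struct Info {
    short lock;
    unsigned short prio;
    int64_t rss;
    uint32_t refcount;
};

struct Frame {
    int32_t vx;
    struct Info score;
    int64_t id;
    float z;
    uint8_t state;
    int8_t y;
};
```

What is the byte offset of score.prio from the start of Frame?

Info: 0..2  lock  (2B, 2-aligned); 2..4  prio  (2B, 2-aligned); 4..8  -- padding (4B); 8..16  rss  (8B, 8-aligned); 16..20  refcount  (4B, 4-aligned); 20..24  -- tail padding (4B); sizeof = 24, alignof = 8
0..4  vx  (4B, 4-aligned)
4..8  -- padding (4B)
8..32  score  (24B, 8-aligned)
within Info: prio at 2
8 + 2 = 10

10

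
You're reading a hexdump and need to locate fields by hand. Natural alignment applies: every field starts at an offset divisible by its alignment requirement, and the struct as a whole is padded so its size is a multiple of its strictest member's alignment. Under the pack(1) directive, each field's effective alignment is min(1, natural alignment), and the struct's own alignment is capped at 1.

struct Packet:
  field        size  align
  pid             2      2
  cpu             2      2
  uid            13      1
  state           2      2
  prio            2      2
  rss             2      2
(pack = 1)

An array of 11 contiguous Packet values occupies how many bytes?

pid at 0 (size 2, align 1) → ends 2
cpu at 2 (size 2, align 1) → ends 4
uid at 4 (size 13, align 1) → ends 17
state at 17 (size 2, align 1) → ends 19
prio at 19 (size 2, align 1) → ends 21
rss at 21 (size 2, align 1) → ends 23
total 23 bytes, alignment 1
array of 11: 11 × 23 = 253

253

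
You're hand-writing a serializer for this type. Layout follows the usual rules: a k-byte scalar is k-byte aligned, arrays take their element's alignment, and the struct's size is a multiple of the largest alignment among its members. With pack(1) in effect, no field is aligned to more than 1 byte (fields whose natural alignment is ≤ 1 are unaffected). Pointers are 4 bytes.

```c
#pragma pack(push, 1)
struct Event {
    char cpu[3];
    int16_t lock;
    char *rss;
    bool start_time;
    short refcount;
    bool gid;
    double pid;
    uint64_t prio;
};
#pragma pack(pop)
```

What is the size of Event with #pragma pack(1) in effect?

29

@0: cpu [3B, align 1] → 3
@3: lock [2B, align 1] → 5
@5: rss [4B, align 1] → 9
@9: start_time [1B, align 1] → 10
@10: refcount [2B, align 1] → 12
@12: gid [1B, align 1] → 13
@13: pid [8B, align 1] → 21
@21: prio [8B, align 1] → 29
size 29, align 1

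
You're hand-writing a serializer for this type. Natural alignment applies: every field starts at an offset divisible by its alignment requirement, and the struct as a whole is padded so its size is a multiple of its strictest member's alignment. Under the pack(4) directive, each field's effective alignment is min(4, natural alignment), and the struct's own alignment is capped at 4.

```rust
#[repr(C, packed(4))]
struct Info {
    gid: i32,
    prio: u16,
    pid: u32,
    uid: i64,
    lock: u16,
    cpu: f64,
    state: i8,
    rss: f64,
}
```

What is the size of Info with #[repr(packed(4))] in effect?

gid at 0 (size 4, align 4) → ends 4
prio at 4 (size 2, align 2) → ends 6
pad 2 to align 4 for pid
pid at 8 (size 4, align 4) → ends 12
uid at 12 (size 8, align 4) → ends 20
lock at 20 (size 2, align 2) → ends 22
pad 2 to align 4 for cpu
cpu at 24 (size 8, align 4) → ends 32
state at 32 (size 1, align 1) → ends 33
pad 3 to align 4 for rss
rss at 36 (size 8, align 4) → ends 44
total 44 bytes, alignment 4

44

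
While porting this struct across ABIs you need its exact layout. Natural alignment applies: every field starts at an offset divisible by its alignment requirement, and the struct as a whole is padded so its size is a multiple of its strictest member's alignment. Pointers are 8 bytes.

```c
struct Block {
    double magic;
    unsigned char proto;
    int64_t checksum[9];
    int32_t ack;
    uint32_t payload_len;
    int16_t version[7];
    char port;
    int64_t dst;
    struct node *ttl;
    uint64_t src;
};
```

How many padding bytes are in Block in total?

0..8  magic  (8B, 8-aligned)
8..9  proto  (1B, 1-aligned)
9..16  -- padding (7B)
16..88  checksum  (72B, 8-aligned)
88..92  ack  (4B, 4-aligned)
92..96  payload_len  (4B, 4-aligned)
96..110  version  (14B, 2-aligned)
110..111  port  (1B, 1-aligned)
111..112  -- padding (1B)
112..120  dst  (8B, 8-aligned)
120..128  ttl  (8B, 8-aligned)
128..136  src  (8B, 8-aligned)
sizeof = 136, alignof = 8
data bytes 128, size 136 → padding 8

8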